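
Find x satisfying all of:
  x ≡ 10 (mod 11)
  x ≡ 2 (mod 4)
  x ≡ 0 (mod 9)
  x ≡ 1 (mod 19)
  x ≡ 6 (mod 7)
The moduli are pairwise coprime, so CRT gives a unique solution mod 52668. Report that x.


Product of moduli M = 11 · 4 · 9 · 19 · 7 = 52668.
Merge one congruence at a time:
  Start: x ≡ 10 (mod 11).
  Combine with x ≡ 2 (mod 4); new modulus lcm = 44.
    Write x = 10 + 11·t and substitute into x ≡ 2 (mod 4): 11·t ≡ 2 − 10 = -8 (mod 4).
    Reduce coefficients mod 4: 3·t ≡ 0 (mod 4).
    The inverse of 3 mod 4 is 3 (since 3·3 = 9 = 2·4 + 1), so t ≡ 3·0 = 0 ≡ 0 (mod 4).
    Then x = 10 + 11·0 = 10, valid modulo lcm(11, 4) = 44: x ≡ 10 (mod 44).
  Combine with x ≡ 0 (mod 9); new modulus lcm = 396.
    Write x = 10 + 44·t and substitute into x ≡ 0 (mod 9): 44·t ≡ 0 − 10 = -10 (mod 9).
    Reduce coefficients mod 9: 8·t ≡ 8 (mod 9).
    The inverse of 8 mod 9 is 8 (since 8·8 = 64 = 7·9 + 1), so t ≡ 8·8 = 64 ≡ 1 (mod 9).
    Then x = 10 + 44·1 = 54, valid modulo lcm(44, 9) = 396: x ≡ 54 (mod 396).
  Combine with x ≡ 1 (mod 19); new modulus lcm = 7524.
    Write x = 54 + 396·t and substitute into x ≡ 1 (mod 19): 396·t ≡ 1 − 54 = -53 (mod 19).
    Reduce coefficients mod 19: 16·t ≡ 4 (mod 19).
    The inverse of 16 mod 19 is 6 (since 16·6 = 96 = 5·19 + 1), so t ≡ 6·4 = 24 ≡ 5 (mod 19).
    Then x = 54 + 396·5 = 2034, valid modulo lcm(396, 19) = 7524: x ≡ 2034 (mod 7524).
  Combine with x ≡ 6 (mod 7); new modulus lcm = 52668.
    Write x = 2034 + 7524·t and substitute into x ≡ 6 (mod 7): 7524·t ≡ 6 − 2034 = -2028 (mod 7).
    Reduce coefficients mod 7: 6·t ≡ 2 (mod 7).
    The inverse of 6 mod 7 is 6 (since 6·6 = 36 = 5·7 + 1), so t ≡ 6·2 = 12 ≡ 5 (mod 7).
    Then x = 2034 + 7524·5 = 39654, valid modulo lcm(7524, 7) = 52668: x ≡ 39654 (mod 52668).
Verify against each original: 39654 mod 11 = 10, 39654 mod 4 = 2, 39654 mod 9 = 0, 39654 mod 19 = 1, 39654 mod 7 = 6.

x ≡ 39654 (mod 52668).


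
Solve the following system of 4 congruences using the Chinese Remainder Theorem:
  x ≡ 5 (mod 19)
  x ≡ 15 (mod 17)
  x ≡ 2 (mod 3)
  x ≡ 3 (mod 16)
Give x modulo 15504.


Product of moduli M = 19 · 17 · 3 · 16 = 15504.
Merge one congruence at a time:
  Start: x ≡ 5 (mod 19).
  Combine with x ≡ 15 (mod 17); new modulus lcm = 323.
    Write x = 5 + 19·t and substitute into x ≡ 15 (mod 17): 19·t ≡ 15 − 5 = 10 (mod 17).
    Reduce coefficients mod 17: 2·t ≡ 10 (mod 17).
    The inverse of 2 mod 17 is 9 (since 2·9 = 18 = 1·17 + 1), so t ≡ 9·10 = 90 ≡ 5 (mod 17).
    Then x = 5 + 19·5 = 100, valid modulo lcm(19, 17) = 323: x ≡ 100 (mod 323).
  Combine with x ≡ 2 (mod 3); new modulus lcm = 969.
    Write x = 100 + 323·t and substitute into x ≡ 2 (mod 3): 323·t ≡ 2 − 100 = -98 (mod 3).
    Reduce coefficients mod 3: 2·t ≡ 1 (mod 3).
    The inverse of 2 mod 3 is 2 (since 2·2 = 4 = 1·3 + 1), so t ≡ 2·1 = 2 ≡ 2 (mod 3).
    Then x = 100 + 323·2 = 746, valid modulo lcm(323, 3) = 969: x ≡ 746 (mod 969).
  Combine with x ≡ 3 (mod 16); new modulus lcm = 15504.
    Write x = 746 + 969·t and substitute into x ≡ 3 (mod 16): 969·t ≡ 3 − 746 = -743 (mod 16).
    Reduce coefficients mod 16: 9·t ≡ 9 (mod 16).
    The inverse of 9 mod 16 is 9 (since 9·9 = 81 = 5·16 + 1), so t ≡ 9·9 = 81 ≡ 1 (mod 16).
    Then x = 746 + 969·1 = 1715, valid modulo lcm(969, 16) = 15504: x ≡ 1715 (mod 15504).
Verify against each original: 1715 mod 19 = 5, 1715 mod 17 = 15, 1715 mod 3 = 2, 1715 mod 16 = 3.

x ≡ 1715 (mod 15504).


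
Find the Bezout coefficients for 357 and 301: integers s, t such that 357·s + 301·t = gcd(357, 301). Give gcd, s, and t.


Euclidean algorithm on (357, 301) — divide until remainder is 0:
  357 = 1 · 301 + 56
  301 = 5 · 56 + 21
  56 = 2 · 21 + 14
  21 = 1 · 14 + 7
  14 = 2 · 7 + 0
gcd(357, 301) = 7.
Track Bezout coefficients alongside the remainders: start with r₀ = 357 = a·1 + b·0 (s = 1, t = 0) and r₁ = 301 = a·0 + b·1 (s = 0, t = 1); each new remainder r_{k+1} = r_{k-1} − q_k·r_k inherits s_{k+1} = s_{k-1} − q_k·s_k, t_{k+1} = t_{k-1} − q_k·t_k, so r_k = a·s_k + b·t_k at every step:
  q = 1: r = 56, s = 1 − 1·0 = 1, t = 0 − 1·1 = -1  (check: 357·1 + 301·(-1) = 56)
  q = 5: r = 21, s = 0 − 5·1 = -5, t = 1 − 5·(-1) = 6  (check: 357·(-5) + 301·6 = 21)
  q = 2: r = 14, s = 1 − 2·(-5) = 11, t = -1 − 2·6 = -13  (check: 357·11 + 301·(-13) = 14)
  q = 1: r = 7, s = -5 − 1·11 = -16, t = 6 − 1·(-13) = 19  (check: 357·(-16) + 301·19 = 7)
The row with r = 7 (the gcd) gives the Bezout coefficients s = -16, t = 19.
Result: 357 · (-16) + 301 · (19) = 7.

gcd(357, 301) = 7; s = -16, t = 19 (check: 357·(-16) + 301·19 = 7).


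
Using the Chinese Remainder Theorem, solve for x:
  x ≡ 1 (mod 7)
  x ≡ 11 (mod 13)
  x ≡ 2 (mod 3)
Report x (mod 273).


Moduli 7, 13, 3 are pairwise coprime; by CRT there is a unique solution modulo M = 7 · 13 · 3 = 273.
Solve pairwise, accumulating the modulus:
  Start with x ≡ 1 (mod 7).
  Combine with x ≡ 11 (mod 13): since gcd(7, 13) = 1, we get a unique residue mod 91.
    Write x = 1 + 7·t and substitute into x ≡ 11 (mod 13): 7·t ≡ 11 − 1 = 10 (mod 13).
    The inverse of 7 mod 13 is 2 (since 7·2 = 14 = 1·13 + 1), so t ≡ 2·10 = 20 ≡ 7 (mod 13).
    Then x = 1 + 7·7 = 50, valid modulo lcm(7, 13) = 91: x ≡ 50 (mod 91).
  Combine with x ≡ 2 (mod 3): since gcd(91, 3) = 1, we get a unique residue mod 273.
    Write x = 50 + 91·t and substitute into x ≡ 2 (mod 3): 91·t ≡ 2 − 50 = -48 (mod 3).
    Reduce coefficients mod 3: 1·t ≡ 0 (mod 3).
    So t ≡ 0 (mod 3).
    Then x = 50 + 91·0 = 50, valid modulo lcm(91, 3) = 273: x ≡ 50 (mod 273).
Verify: 50 mod 7 = 1 ✓, 50 mod 13 = 11 ✓, 50 mod 3 = 2 ✓.

x ≡ 50 (mod 273).


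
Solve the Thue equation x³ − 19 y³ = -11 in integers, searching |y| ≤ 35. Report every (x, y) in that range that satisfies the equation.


The equation is x³ - 19y³ = -11. For fixed y, x³ = 19·y³ − 11, so a solution requires the RHS to be a perfect cube.
Strategy: iterate y from -35 to 35, compute RHS = 19·y³ − 11, and check whether it is a (positive or negative) perfect cube.
Check small values of y:
  y = 0: RHS = -11 is not a perfect cube.
  y = 1: RHS = 8 = (2)³ ⇒ x = 2 works.
  y = -1: RHS = -30 is not a perfect cube.
  y = 2: RHS = 141 is not a perfect cube.
  y = -2: RHS = -163 is not a perfect cube.
  y = 3: RHS = 502 is not a perfect cube.
  y = -3: RHS = -524 is not a perfect cube.
Continuing the search up to |y| = 35 finds no further solutions beyond those listed.
Collected solutions: (2, 1).

Solutions (with |y| ≤ 35): (2, 1).


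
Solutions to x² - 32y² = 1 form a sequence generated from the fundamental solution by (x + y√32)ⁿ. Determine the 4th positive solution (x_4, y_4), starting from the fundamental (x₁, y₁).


Step 1: Find the fundamental solution (x₁, y₁) of x² - 32y² = 1.
  Expand √32 as a continued fraction. a₀ = ⌊√32⌋ = 5; iterate m_{k+1} = d_k·a_k − m_k, d_{k+1} = (32 − m_{k+1}²)/d_k, a_{k+1} = ⌊(a₀ + m_{k+1})/d_{k+1}⌋ (starting m₀ = 0, d₀ = 1), with convergents p_k = a_k·p_{k-1} + p_{k-2}, q_k = a_k·q_{k-1} + q_{k-2} (p₋₁ = 1, q₋₁ = 0):
  k = 0: a₀ = 5; p₀/q₀ = 5/1; p₀² − 32·q₀² = 25 − 32 = -7.
  k = 1: m = 5, d = 7, a = ⌊(5 + 5)/7⌋ = 1; p/q = (1·5 + 1)/(1·1 + 0) = 6/1; p² − 32·q² = 36 − 32 = 4.
  k = 2: m = 2, d = 4, a = ⌊(5 + 2)/4⌋ = 1; p/q = (1·6 + 5)/(1·1 + 1) = 11/2; p² − 32·q² = 121 − 128 = -7.
  k = 3: m = 2, d = 7, a = ⌊(5 + 2)/7⌋ = 1; p/q = (1·11 + 6)/(1·2 + 1) = 17/3; p² − 32·q² = 289 − 288 = 1.
  The first convergent with p² − 32·q² = 1 gives the fundamental solution (x₁, y₁) = (17, 3).
Step 2: Apply the recurrence (x_{n+1}, y_{n+1}) = (x₁x_n + 32y₁y_n, x₁y_n + y₁x_n) repeatedly.
  From (x_1, y_1) = (17, 3): x_2 = 17·17 + 32·3·3 = 577; y_2 = 17·3 + 3·17 = 102.
  From (x_2, y_2) = (577, 102): x_3 = 17·577 + 32·3·102 = 19601; y_3 = 17·102 + 3·577 = 3465.
  From (x_3, y_3) = (19601, 3465): x_4 = 17·19601 + 32·3·3465 = 665857; y_4 = 17·3465 + 3·19601 = 117708.
Step 3: Verify x_4² - 32·y_4² = 443365544449 - 443365544448 = 1 (should be 1). ✓

(x_1, y_1) = (17, 3); (x_4, y_4) = (665857, 117708).


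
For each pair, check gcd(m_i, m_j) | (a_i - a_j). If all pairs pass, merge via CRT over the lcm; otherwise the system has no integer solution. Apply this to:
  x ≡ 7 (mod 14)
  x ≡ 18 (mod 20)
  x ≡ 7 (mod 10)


Moduli 14, 20, 10 are not pairwise coprime, so CRT works modulo lcm(m_i) when all pairwise compatibility conditions hold.
Pairwise compatibility: gcd(m_i, m_j) must divide a_i - a_j for every pair.
Merge one congruence at a time:
  Start: x ≡ 7 (mod 14).
  Combine with x ≡ 18 (mod 20): gcd(14, 20) = 2, and 18 - 7 = 11 is NOT divisible by 2.
    ⇒ system is inconsistent (no integer solution).

No solution (the system is inconsistent).


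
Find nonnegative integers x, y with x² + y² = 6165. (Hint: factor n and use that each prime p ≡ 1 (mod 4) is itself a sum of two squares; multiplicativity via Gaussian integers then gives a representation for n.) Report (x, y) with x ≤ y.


Step 1: Factor n = 6165 = 3^2 · 5 · 137.
Step 2: Check the mod-4 condition on each prime factor: 3 ≡ 3 (mod 4), exponent 2 (must be even); 5 ≡ 1 (mod 4), exponent 1; 137 ≡ 1 (mod 4), exponent 1.
All primes ≡ 3 (mod 4) appear to even exponent (or don't appear), so by the two-squares theorem n IS expressible as a sum of two squares.
Step 3: Build a representation. Group n = k² · m with k = 3 and m = 5 · 137 = 685 (a product of primes ≡ 1 (mod 4)); a representation of m scales to one of n via (k·x)² + (k·y)² = k²(x² + y²). Each prime p ≡ 1 (mod 4) is itself a sum of two squares; find a² by testing p − a² for a perfect square:
  5: 5 − 1² = 4 = 2² ⇒ 5 = 1² + 2².
  137: 137 − 1² = 136, 137 − 2² = 133, 137 − 3² = 128, 137 − 4² = 121 = 11² ⇒ 137 = 4² + 11².
  Combine using the Brahmagupta–Fibonacci identity (a² + b²)(c² + d²) = (ac − bd)² + (ad + bc)² = (ac + bd)² + (ad − bc)²:
  5 · 137 = 685: from (1² + 2²)(4² + 11²), take (1·4 − 2·11, 1·11 + 2·4) = (4 − 22, 11 + 8) = (-18, 19); dropping signs (only squares matter) gives (18, 19); check 18² + 19² = 324 + 361 = 685 ✓.
  Scale by k = 3: (3·18, 3·19) = (54, 57).
Step 4: Order so x ≤ y and verify: 54² + 57² = 2916 + 3249 = 6165 = n. ✓

n = 6165 = 54² + 57² (one valid representation with x ≤ y).


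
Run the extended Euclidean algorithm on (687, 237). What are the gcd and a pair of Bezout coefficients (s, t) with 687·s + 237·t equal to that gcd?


Euclidean algorithm on (687, 237) — divide until remainder is 0:
  687 = 2 · 237 + 213
  237 = 1 · 213 + 24
  213 = 8 · 24 + 21
  24 = 1 · 21 + 3
  21 = 7 · 3 + 0
gcd(687, 237) = 3.
Track Bezout coefficients alongside the remainders: start with r₀ = 687 = a·1 + b·0 (s = 1, t = 0) and r₁ = 237 = a·0 + b·1 (s = 0, t = 1); each new remainder r_{k+1} = r_{k-1} − q_k·r_k inherits s_{k+1} = s_{k-1} − q_k·s_k, t_{k+1} = t_{k-1} − q_k·t_k, so r_k = a·s_k + b·t_k at every step:
  q = 2: r = 213, s = 1 − 2·0 = 1, t = 0 − 2·1 = -2  (check: 687·1 + 237·(-2) = 213)
  q = 1: r = 24, s = 0 − 1·1 = -1, t = 1 − 1·(-2) = 3  (check: 687·(-1) + 237·3 = 24)
  q = 8: r = 21, s = 1 − 8·(-1) = 9, t = -2 − 8·3 = -26  (check: 687·9 + 237·(-26) = 21)
  q = 1: r = 3, s = -1 − 1·9 = -10, t = 3 − 1·(-26) = 29  (check: 687·(-10) + 237·29 = 3)
The row with r = 3 (the gcd) gives the Bezout coefficients s = -10, t = 29.
Result: 687 · (-10) + 237 · (29) = 3.

gcd(687, 237) = 3; s = -10, t = 29 (check: 687·(-10) + 237·29 = 3).


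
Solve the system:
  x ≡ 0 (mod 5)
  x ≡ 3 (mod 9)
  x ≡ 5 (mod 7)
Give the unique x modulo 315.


Moduli 5, 9, 7 are pairwise coprime; by CRT there is a unique solution modulo M = 5 · 9 · 7 = 315.
Solve pairwise, accumulating the modulus:
  Start with x ≡ 0 (mod 5).
  Combine with x ≡ 3 (mod 9): since gcd(5, 9) = 1, we get a unique residue mod 45.
    Write x = 0 + 5·t and substitute into x ≡ 3 (mod 9): 5·t ≡ 3 − 0 = 3 (mod 9).
    The inverse of 5 mod 9 is 2 (since 5·2 = 10 = 1·9 + 1), so t ≡ 2·3 = 6 ≡ 6 (mod 9).
    Then x = 0 + 5·6 = 30, valid modulo lcm(5, 9) = 45: x ≡ 30 (mod 45).
  Combine with x ≡ 5 (mod 7): since gcd(45, 7) = 1, we get a unique residue mod 315.
    Write x = 30 + 45·t and substitute into x ≡ 5 (mod 7): 45·t ≡ 5 − 30 = -25 (mod 7).
    Reduce coefficients mod 7: 3·t ≡ 3 (mod 7).
    The inverse of 3 mod 7 is 5 (since 3·5 = 15 = 2·7 + 1), so t ≡ 5·3 = 15 ≡ 1 (mod 7).
    Then x = 30 + 45·1 = 75, valid modulo lcm(45, 7) = 315: x ≡ 75 (mod 315).
Verify: 75 mod 5 = 0 ✓, 75 mod 9 = 3 ✓, 75 mod 7 = 5 ✓.

x ≡ 75 (mod 315).


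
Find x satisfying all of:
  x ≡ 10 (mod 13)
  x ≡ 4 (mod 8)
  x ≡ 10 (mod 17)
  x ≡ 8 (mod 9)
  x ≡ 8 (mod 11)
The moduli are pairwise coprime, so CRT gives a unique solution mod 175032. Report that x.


Product of moduli M = 13 · 8 · 17 · 9 · 11 = 175032.
Merge one congruence at a time:
  Start: x ≡ 10 (mod 13).
  Combine with x ≡ 4 (mod 8); new modulus lcm = 104.
    Write x = 10 + 13·t and substitute into x ≡ 4 (mod 8): 13·t ≡ 4 − 10 = -6 (mod 8).
    Reduce coefficients mod 8: 5·t ≡ 2 (mod 8).
    The inverse of 5 mod 8 is 5 (since 5·5 = 25 = 3·8 + 1), so t ≡ 5·2 = 10 ≡ 2 (mod 8).
    Then x = 10 + 13·2 = 36, valid modulo lcm(13, 8) = 104: x ≡ 36 (mod 104).
  Combine with x ≡ 10 (mod 17); new modulus lcm = 1768.
    Write x = 36 + 104·t and substitute into x ≡ 10 (mod 17): 104·t ≡ 10 − 36 = -26 (mod 17).
    Reduce coefficients mod 17: 2·t ≡ 8 (mod 17).
    The inverse of 2 mod 17 is 9 (since 2·9 = 18 = 1·17 + 1), so t ≡ 9·8 = 72 ≡ 4 (mod 17).
    Then x = 36 + 104·4 = 452, valid modulo lcm(104, 17) = 1768: x ≡ 452 (mod 1768).
  Combine with x ≡ 8 (mod 9); new modulus lcm = 15912.
    Write x = 452 + 1768·t and substitute into x ≡ 8 (mod 9): 1768·t ≡ 8 − 452 = -444 (mod 9).
    Reduce coefficients mod 9: 4·t ≡ 6 (mod 9).
    The inverse of 4 mod 9 is 7 (since 4·7 = 28 = 3·9 + 1), so t ≡ 7·6 = 42 ≡ 6 (mod 9).
    Then x = 452 + 1768·6 = 11060, valid modulo lcm(1768, 9) = 15912: x ≡ 11060 (mod 15912).
  Combine with x ≡ 8 (mod 11); new modulus lcm = 175032.
    Write x = 11060 + 15912·t and substitute into x ≡ 8 (mod 11): 15912·t ≡ 8 − 11060 = -11052 (mod 11).
    Reduce coefficients mod 11: 6·t ≡ 3 (mod 11).
    The inverse of 6 mod 11 is 2 (since 6·2 = 12 = 1·11 + 1), so t ≡ 2·3 = 6 ≡ 6 (mod 11).
    Then x = 11060 + 15912·6 = 106532, valid modulo lcm(15912, 11) = 175032: x ≡ 106532 (mod 175032).
Verify against each original: 106532 mod 13 = 10, 106532 mod 8 = 4, 106532 mod 17 = 10, 106532 mod 9 = 8, 106532 mod 11 = 8.

x ≡ 106532 (mod 175032).


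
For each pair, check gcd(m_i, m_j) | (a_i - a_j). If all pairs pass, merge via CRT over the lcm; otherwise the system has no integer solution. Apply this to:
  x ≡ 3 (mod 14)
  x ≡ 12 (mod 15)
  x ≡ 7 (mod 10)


Moduli 14, 15, 10 are not pairwise coprime, so CRT works modulo lcm(m_i) when all pairwise compatibility conditions hold.
Pairwise compatibility: gcd(m_i, m_j) must divide a_i - a_j for every pair.
Merge one congruence at a time:
  Start: x ≡ 3 (mod 14).
  Combine with x ≡ 12 (mod 15): gcd(14, 15) = 1; 12 - 3 = 9, which IS divisible by 1, so compatible.
    Write x = 3 + 14·t and substitute into x ≡ 12 (mod 15): 14·t ≡ 12 − 3 = 9 (mod 15).
    The inverse of 14 mod 15 is 14 (since 14·14 = 196 = 13·15 + 1), so t ≡ 14·9 = 126 ≡ 6 (mod 15).
    Then x = 3 + 14·6 = 87, valid modulo lcm(14, 15) = 210: x ≡ 87 (mod 210).
  Combine with x ≡ 7 (mod 10): gcd(210, 10) = 10; 7 - 87 = -80, which IS divisible by 10, so compatible.
    Write x = 87 + 210·t and substitute into x ≡ 7 (mod 10): 210·t ≡ 7 − 87 = -80 (mod 10).
    Divide the congruence (and modulus) by g = 10: 21·t ≡ -8 (mod 1).
    Modulo 1 every t works; take t = 0.
    Then x = 87 + 210·0 = 87, valid modulo lcm(210, 10) = 210: x ≡ 87 (mod 210).
Verify: 87 mod 14 = 3, 87 mod 15 = 12, 87 mod 10 = 7.

x ≡ 87 (mod 210).


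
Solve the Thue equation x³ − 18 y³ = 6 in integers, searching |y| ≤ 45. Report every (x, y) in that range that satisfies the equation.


The equation is x³ - 18y³ = 6. For fixed y, x³ = 18·y³ + 6, so a solution requires the RHS to be a perfect cube.
Strategy: iterate y from -45 to 45, compute RHS = 18·y³ + 6, and check whether it is a (positive or negative) perfect cube.
Check small values of y:
  y = 0: RHS = 6 is not a perfect cube.
  y = 1: RHS = 24 is not a perfect cube.
  y = -1: RHS = -12 is not a perfect cube.
  y = 2: RHS = 150 is not a perfect cube.
  y = -2: RHS = -138 is not a perfect cube.
  y = 3: RHS = 492 is not a perfect cube.
  y = -3: RHS = -480 is not a perfect cube.
Continuing the search up to |y| = 45 finds no solutions either.
No (x, y) in the scanned range satisfies the equation.

No integer solutions with |y| ≤ 45.


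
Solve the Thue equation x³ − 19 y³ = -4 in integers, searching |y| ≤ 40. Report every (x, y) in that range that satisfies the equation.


The equation is x³ - 19y³ = -4. For fixed y, x³ = 19·y³ − 4, so a solution requires the RHS to be a perfect cube.
Strategy: iterate y from -40 to 40, compute RHS = 19·y³ − 4, and check whether it is a (positive or negative) perfect cube.
Check small values of y:
  y = 0: RHS = -4 is not a perfect cube.
  y = 1: RHS = 15 is not a perfect cube.
  y = -1: RHS = -23 is not a perfect cube.
  y = 2: RHS = 148 is not a perfect cube.
  y = -2: RHS = -156 is not a perfect cube.
  y = 3: RHS = 509 is not a perfect cube.
  y = -3: RHS = -517 is not a perfect cube.
Continuing the search up to |y| = 40 finds no solutions either.
No (x, y) in the scanned range satisfies the equation.

No integer solutions with |y| ≤ 40.


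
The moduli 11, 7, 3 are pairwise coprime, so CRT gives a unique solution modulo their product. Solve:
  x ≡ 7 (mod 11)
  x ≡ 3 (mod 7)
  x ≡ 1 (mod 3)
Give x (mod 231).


Moduli 11, 7, 3 are pairwise coprime; by CRT there is a unique solution modulo M = 11 · 7 · 3 = 231.
Solve pairwise, accumulating the modulus:
  Start with x ≡ 7 (mod 11).
  Combine with x ≡ 3 (mod 7): since gcd(11, 7) = 1, we get a unique residue mod 77.
    Write x = 7 + 11·t and substitute into x ≡ 3 (mod 7): 11·t ≡ 3 − 7 = -4 (mod 7).
    Reduce coefficients mod 7: 4·t ≡ 3 (mod 7).
    The inverse of 4 mod 7 is 2 (since 4·2 = 8 = 1·7 + 1), so t ≡ 2·3 = 6 ≡ 6 (mod 7).
    Then x = 7 + 11·6 = 73, valid modulo lcm(11, 7) = 77: x ≡ 73 (mod 77).
  Combine with x ≡ 1 (mod 3): since gcd(77, 3) = 1, we get a unique residue mod 231.
    Write x = 73 + 77·t and substitute into x ≡ 1 (mod 3): 77·t ≡ 1 − 73 = -72 (mod 3).
    Reduce coefficients mod 3: 2·t ≡ 0 (mod 3).
    The inverse of 2 mod 3 is 2 (since 2·2 = 4 = 1·3 + 1), so t ≡ 2·0 = 0 ≡ 0 (mod 3).
    Then x = 73 + 77·0 = 73, valid modulo lcm(77, 3) = 231: x ≡ 73 (mod 231).
Verify: 73 mod 11 = 7 ✓, 73 mod 7 = 3 ✓, 73 mod 3 = 1 ✓.

x ≡ 73 (mod 231).


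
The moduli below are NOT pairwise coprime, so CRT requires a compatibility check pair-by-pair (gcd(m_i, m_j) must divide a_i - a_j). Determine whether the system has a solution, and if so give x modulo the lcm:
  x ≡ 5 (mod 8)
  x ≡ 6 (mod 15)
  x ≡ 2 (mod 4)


Moduli 8, 15, 4 are not pairwise coprime, so CRT works modulo lcm(m_i) when all pairwise compatibility conditions hold.
Pairwise compatibility: gcd(m_i, m_j) must divide a_i - a_j for every pair.
Merge one congruence at a time:
  Start: x ≡ 5 (mod 8).
  Combine with x ≡ 6 (mod 15): gcd(8, 15) = 1; 6 - 5 = 1, which IS divisible by 1, so compatible.
    Write x = 5 + 8·t and substitute into x ≡ 6 (mod 15): 8·t ≡ 6 − 5 = 1 (mod 15).
    The inverse of 8 mod 15 is 2 (since 8·2 = 16 = 1·15 + 1), so t ≡ 2·1 = 2 ≡ 2 (mod 15).
    Then x = 5 + 8·2 = 21, valid modulo lcm(8, 15) = 120: x ≡ 21 (mod 120).
  Combine with x ≡ 2 (mod 4): gcd(120, 4) = 4, and 2 - 21 = -19 is NOT divisible by 4.
    ⇒ system is inconsistent (no integer solution).

No solution (the system is inconsistent).


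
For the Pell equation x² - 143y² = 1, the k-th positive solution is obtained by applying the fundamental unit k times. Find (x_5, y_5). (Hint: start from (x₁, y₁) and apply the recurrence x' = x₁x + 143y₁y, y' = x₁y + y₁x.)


Step 1: Find the fundamental solution (x₁, y₁) of x² - 143y² = 1.
  Expand √143 as a continued fraction. a₀ = ⌊√143⌋ = 11; iterate m_{k+1} = d_k·a_k − m_k, d_{k+1} = (143 − m_{k+1}²)/d_k, a_{k+1} = ⌊(a₀ + m_{k+1})/d_{k+1}⌋ (starting m₀ = 0, d₀ = 1), with convergents p_k = a_k·p_{k-1} + p_{k-2}, q_k = a_k·q_{k-1} + q_{k-2} (p₋₁ = 1, q₋₁ = 0):
  k = 0: a₀ = 11; p₀/q₀ = 11/1; p₀² − 143·q₀² = 121 − 143 = -22.
  k = 1: m = 11, d = 22, a = ⌊(11 + 11)/22⌋ = 1; p/q = (1·11 + 1)/(1·1 + 0) = 12/1; p² − 143·q² = 144 − 143 = 1.
  The first convergent with p² − 143·q² = 1 gives the fundamental solution (x₁, y₁) = (12, 1).
Step 2: Apply the recurrence (x_{n+1}, y_{n+1}) = (x₁x_n + 143y₁y_n, x₁y_n + y₁x_n) repeatedly.
  From (x_1, y_1) = (12, 1): x_2 = 12·12 + 143·1·1 = 287; y_2 = 12·1 + 1·12 = 24.
  From (x_2, y_2) = (287, 24): x_3 = 12·287 + 143·1·24 = 6876; y_3 = 12·24 + 1·287 = 575.
  From (x_3, y_3) = (6876, 575): x_4 = 12·6876 + 143·1·575 = 164737; y_4 = 12·575 + 1·6876 = 13776.
  From (x_4, y_4) = (164737, 13776): x_5 = 12·164737 + 143·1·13776 = 3946812; y_5 = 12·13776 + 1·164737 = 330049.
Step 3: Verify x_5² - 143·y_5² = 15577324963344 - 15577324963343 = 1 (should be 1). ✓

(x_1, y_1) = (12, 1); (x_5, y_5) = (3946812, 330049).


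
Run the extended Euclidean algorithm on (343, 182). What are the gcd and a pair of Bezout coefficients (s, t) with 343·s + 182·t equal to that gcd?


Euclidean algorithm on (343, 182) — divide until remainder is 0:
  343 = 1 · 182 + 161
  182 = 1 · 161 + 21
  161 = 7 · 21 + 14
  21 = 1 · 14 + 7
  14 = 2 · 7 + 0
gcd(343, 182) = 7.
Track Bezout coefficients alongside the remainders: start with r₀ = 343 = a·1 + b·0 (s = 1, t = 0) and r₁ = 182 = a·0 + b·1 (s = 0, t = 1); each new remainder r_{k+1} = r_{k-1} − q_k·r_k inherits s_{k+1} = s_{k-1} − q_k·s_k, t_{k+1} = t_{k-1} − q_k·t_k, so r_k = a·s_k + b·t_k at every step:
  q = 1: r = 161, s = 1 − 1·0 = 1, t = 0 − 1·1 = -1  (check: 343·1 + 182·(-1) = 161)
  q = 1: r = 21, s = 0 − 1·1 = -1, t = 1 − 1·(-1) = 2  (check: 343·(-1) + 182·2 = 21)
  q = 7: r = 14, s = 1 − 7·(-1) = 8, t = -1 − 7·2 = -15  (check: 343·8 + 182·(-15) = 14)
  q = 1: r = 7, s = -1 − 1·8 = -9, t = 2 − 1·(-15) = 17  (check: 343·(-9) + 182·17 = 7)
The row with r = 7 (the gcd) gives the Bezout coefficients s = -9, t = 17.
Result: 343 · (-9) + 182 · (17) = 7.

gcd(343, 182) = 7; s = -9, t = 17 (check: 343·(-9) + 182·17 = 7).


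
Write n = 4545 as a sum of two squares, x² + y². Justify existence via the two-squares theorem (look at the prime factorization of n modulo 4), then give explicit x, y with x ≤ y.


Step 1: Factor n = 4545 = 3^2 · 5 · 101.
Step 2: Check the mod-4 condition on each prime factor: 3 ≡ 3 (mod 4), exponent 2 (must be even); 5 ≡ 1 (mod 4), exponent 1; 101 ≡ 1 (mod 4), exponent 1.
All primes ≡ 3 (mod 4) appear to even exponent (or don't appear), so by the two-squares theorem n IS expressible as a sum of two squares.
Step 3: Build a representation. Group n = k² · m with k = 3 and m = 5 · 101 = 505 (a product of primes ≡ 1 (mod 4)); a representation of m scales to one of n via (k·x)² + (k·y)² = k²(x² + y²). Each prime p ≡ 1 (mod 4) is itself a sum of two squares; find a² by testing p − a² for a perfect square:
  5: 5 − 1² = 4 = 2² ⇒ 5 = 1² + 2².
  101: 101 − 1² = 100 = 10² ⇒ 101 = 1² + 10².
  Combine using the Brahmagupta–Fibonacci identity (a² + b²)(c² + d²) = (ac − bd)² + (ad + bc)² = (ac + bd)² + (ad − bc)²:
  5 · 101 = 505: from (1² + 2²)(1² + 10²), take (1·1 − 2·10, 1·10 + 2·1) = (1 − 20, 10 + 2) = (-19, 12); dropping signs (only squares matter) gives (19, 12); check 19² + 12² = 361 + 144 = 505 ✓.
  Scale by k = 3: (3·19, 3·12) = (57, 36).
Step 4: Order so x ≤ y and verify: 36² + 57² = 1296 + 3249 = 4545 = n. ✓

n = 4545 = 36² + 57² (one valid representation with x ≤ y).


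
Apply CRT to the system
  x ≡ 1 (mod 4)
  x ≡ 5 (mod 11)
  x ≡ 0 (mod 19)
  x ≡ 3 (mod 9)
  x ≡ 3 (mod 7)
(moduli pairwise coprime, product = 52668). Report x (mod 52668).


Product of moduli M = 4 · 11 · 19 · 9 · 7 = 52668.
Merge one congruence at a time:
  Start: x ≡ 1 (mod 4).
  Combine with x ≡ 5 (mod 11); new modulus lcm = 44.
    Write x = 1 + 4·t and substitute into x ≡ 5 (mod 11): 4·t ≡ 5 − 1 = 4 (mod 11).
    The inverse of 4 mod 11 is 3 (since 4·3 = 12 = 1·11 + 1), so t ≡ 3·4 = 12 ≡ 1 (mod 11).
    Then x = 1 + 4·1 = 5, valid modulo lcm(4, 11) = 44: x ≡ 5 (mod 44).
  Combine with x ≡ 0 (mod 19); new modulus lcm = 836.
    Write x = 5 + 44·t and substitute into x ≡ 0 (mod 19): 44·t ≡ 0 − 5 = -5 (mod 19).
    Reduce coefficients mod 19: 6·t ≡ 14 (mod 19).
    The inverse of 6 mod 19 is 16 (since 6·16 = 96 = 5·19 + 1), so t ≡ 16·14 = 224 ≡ 15 (mod 19).
    Then x = 5 + 44·15 = 665, valid modulo lcm(44, 19) = 836: x ≡ 665 (mod 836).
  Combine with x ≡ 3 (mod 9); new modulus lcm = 7524.
    Write x = 665 + 836·t and substitute into x ≡ 3 (mod 9): 836·t ≡ 3 − 665 = -662 (mod 9).
    Reduce coefficients mod 9: 8·t ≡ 4 (mod 9).
    The inverse of 8 mod 9 is 8 (since 8·8 = 64 = 7·9 + 1), so t ≡ 8·4 = 32 ≡ 5 (mod 9).
    Then x = 665 + 836·5 = 4845, valid modulo lcm(836, 9) = 7524: x ≡ 4845 (mod 7524).
  Combine with x ≡ 3 (mod 7); new modulus lcm = 52668.
    Write x = 4845 + 7524·t and substitute into x ≡ 3 (mod 7): 7524·t ≡ 3 − 4845 = -4842 (mod 7).
    Reduce coefficients mod 7: 6·t ≡ 2 (mod 7).
    The inverse of 6 mod 7 is 6 (since 6·6 = 36 = 5·7 + 1), so t ≡ 6·2 = 12 ≡ 5 (mod 7).
    Then x = 4845 + 7524·5 = 42465, valid modulo lcm(7524, 7) = 52668: x ≡ 42465 (mod 52668).
Verify against each original: 42465 mod 4 = 1, 42465 mod 11 = 5, 42465 mod 19 = 0, 42465 mod 9 = 3, 42465 mod 7 = 3.

x ≡ 42465 (mod 52668).


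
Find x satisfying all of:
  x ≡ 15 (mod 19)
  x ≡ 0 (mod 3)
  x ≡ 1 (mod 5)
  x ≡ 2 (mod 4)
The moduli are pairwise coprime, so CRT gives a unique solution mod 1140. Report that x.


Product of moduli M = 19 · 3 · 5 · 4 = 1140.
Merge one congruence at a time:
  Start: x ≡ 15 (mod 19).
  Combine with x ≡ 0 (mod 3); new modulus lcm = 57.
    Write x = 15 + 19·t and substitute into x ≡ 0 (mod 3): 19·t ≡ 0 − 15 = -15 (mod 3).
    Reduce coefficients mod 3: 1·t ≡ 0 (mod 3).
    So t ≡ 0 (mod 3).
    Then x = 15 + 19·0 = 15, valid modulo lcm(19, 3) = 57: x ≡ 15 (mod 57).
  Combine with x ≡ 1 (mod 5); new modulus lcm = 285.
    Write x = 15 + 57·t and substitute into x ≡ 1 (mod 5): 57·t ≡ 1 − 15 = -14 (mod 5).
    Reduce coefficients mod 5: 2·t ≡ 1 (mod 5).
    The inverse of 2 mod 5 is 3 (since 2·3 = 6 = 1·5 + 1), so t ≡ 3·1 = 3 ≡ 3 (mod 5).
    Then x = 15 + 57·3 = 186, valid modulo lcm(57, 5) = 285: x ≡ 186 (mod 285).
  Combine with x ≡ 2 (mod 4); new modulus lcm = 1140.
    Write x = 186 + 285·t and substitute into x ≡ 2 (mod 4): 285·t ≡ 2 − 186 = -184 (mod 4).
    Reduce coefficients mod 4: 1·t ≡ 0 (mod 4).
    So t ≡ 0 (mod 4).
    Then x = 186 + 285·0 = 186, valid modulo lcm(285, 4) = 1140: x ≡ 186 (mod 1140).
Verify against each original: 186 mod 19 = 15, 186 mod 3 = 0, 186 mod 5 = 1, 186 mod 4 = 2.

x ≡ 186 (mod 1140).


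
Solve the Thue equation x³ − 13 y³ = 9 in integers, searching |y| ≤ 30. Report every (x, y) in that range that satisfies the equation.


The equation is x³ - 13y³ = 9. For fixed y, x³ = 13·y³ + 9, so a solution requires the RHS to be a perfect cube.
Strategy: iterate y from -30 to 30, compute RHS = 13·y³ + 9, and check whether it is a (positive or negative) perfect cube.
Check small values of y:
  y = 0: RHS = 9 is not a perfect cube.
  y = 1: RHS = 22 is not a perfect cube.
  y = -1: RHS = -4 is not a perfect cube.
  y = 2: RHS = 113 is not a perfect cube.
  y = -2: RHS = -95 is not a perfect cube.
  y = 3: RHS = 360 is not a perfect cube.
  y = -3: RHS = -342 is not a perfect cube.
Continuing the search up to |y| = 30 finds no solutions either.
No (x, y) in the scanned range satisfies the equation.

No integer solutions with |y| ≤ 30.


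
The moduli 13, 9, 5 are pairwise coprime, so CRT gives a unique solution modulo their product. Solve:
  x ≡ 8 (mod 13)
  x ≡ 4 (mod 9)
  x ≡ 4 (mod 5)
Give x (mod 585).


Moduli 13, 9, 5 are pairwise coprime; by CRT there is a unique solution modulo M = 13 · 9 · 5 = 585.
Solve pairwise, accumulating the modulus:
  Start with x ≡ 8 (mod 13).
  Combine with x ≡ 4 (mod 9): since gcd(13, 9) = 1, we get a unique residue mod 117.
    Write x = 8 + 13·t and substitute into x ≡ 4 (mod 9): 13·t ≡ 4 − 8 = -4 (mod 9).
    Reduce coefficients mod 9: 4·t ≡ 5 (mod 9).
    The inverse of 4 mod 9 is 7 (since 4·7 = 28 = 3·9 + 1), so t ≡ 7·5 = 35 ≡ 8 (mod 9).
    Then x = 8 + 13·8 = 112, valid modulo lcm(13, 9) = 117: x ≡ 112 (mod 117).
  Combine with x ≡ 4 (mod 5): since gcd(117, 5) = 1, we get a unique residue mod 585.
    Write x = 112 + 117·t and substitute into x ≡ 4 (mod 5): 117·t ≡ 4 − 112 = -108 (mod 5).
    Reduce coefficients mod 5: 2·t ≡ 2 (mod 5).
    The inverse of 2 mod 5 is 3 (since 2·3 = 6 = 1·5 + 1), so t ≡ 3·2 = 6 ≡ 1 (mod 5).
    Then x = 112 + 117·1 = 229, valid modulo lcm(117, 5) = 585: x ≡ 229 (mod 585).
Verify: 229 mod 13 = 8 ✓, 229 mod 9 = 4 ✓, 229 mod 5 = 4 ✓.

x ≡ 229 (mod 585).


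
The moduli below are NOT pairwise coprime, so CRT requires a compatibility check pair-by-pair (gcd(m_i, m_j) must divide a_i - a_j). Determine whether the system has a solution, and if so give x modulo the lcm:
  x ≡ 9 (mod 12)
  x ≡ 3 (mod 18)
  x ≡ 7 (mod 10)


Moduli 12, 18, 10 are not pairwise coprime, so CRT works modulo lcm(m_i) when all pairwise compatibility conditions hold.
Pairwise compatibility: gcd(m_i, m_j) must divide a_i - a_j for every pair.
Merge one congruence at a time:
  Start: x ≡ 9 (mod 12).
  Combine with x ≡ 3 (mod 18): gcd(12, 18) = 6; 3 - 9 = -6, which IS divisible by 6, so compatible.
    Write x = 9 + 12·t and substitute into x ≡ 3 (mod 18): 12·t ≡ 3 − 9 = -6 (mod 18).
    Divide the congruence (and modulus) by g = 6: 2·t ≡ -1 (mod 3).
    Reduce coefficients mod 3: 2·t ≡ 2 (mod 3).
    The inverse of 2 mod 3 is 2 (since 2·2 = 4 = 1·3 + 1), so t ≡ 2·2 = 4 ≡ 1 (mod 3).
    Then x = 9 + 12·1 = 21, valid modulo lcm(12, 18) = 36: x ≡ 21 (mod 36).
  Combine with x ≡ 7 (mod 10): gcd(36, 10) = 2; 7 - 21 = -14, which IS divisible by 2, so compatible.
    Write x = 21 + 36·t and substitute into x ≡ 7 (mod 10): 36·t ≡ 7 − 21 = -14 (mod 10).
    Divide the congruence (and modulus) by g = 2: 18·t ≡ -7 (mod 5).
    Reduce coefficients mod 5: 3·t ≡ 3 (mod 5).
    The inverse of 3 mod 5 is 2 (since 3·2 = 6 = 1·5 + 1), so t ≡ 2·3 = 6 ≡ 1 (mod 5).
    Then x = 21 + 36·1 = 57, valid modulo lcm(36, 10) = 180: x ≡ 57 (mod 180).
Verify: 57 mod 12 = 9, 57 mod 18 = 3, 57 mod 10 = 7.

x ≡ 57 (mod 180).


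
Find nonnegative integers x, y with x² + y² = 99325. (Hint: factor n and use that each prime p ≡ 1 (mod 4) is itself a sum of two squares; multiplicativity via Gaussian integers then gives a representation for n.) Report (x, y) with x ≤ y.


Step 1: Factor n = 99325 = 5^2 · 29 · 137.
Step 2: Check the mod-4 condition on each prime factor: 5 ≡ 1 (mod 4), exponent 2; 29 ≡ 1 (mod 4), exponent 1; 137 ≡ 1 (mod 4), exponent 1.
All primes ≡ 3 (mod 4) appear to even exponent (or don't appear), so by the two-squares theorem n IS expressible as a sum of two squares.
Step 3: Build a representation. Group n = k² · m with k = 5 and m = 29 · 137 = 3973 (a product of primes ≡ 1 (mod 4)); a representation of m scales to one of n via (k·x)² + (k·y)² = k²(x² + y²). Each prime p ≡ 1 (mod 4) is itself a sum of two squares; find a² by testing p − a² for a perfect square:
  29: 29 − 1² = 28, 29 − 2² = 25 = 5² ⇒ 29 = 2² + 5².
  137: 137 − 1² = 136, 137 − 2² = 133, 137 − 3² = 128, 137 − 4² = 121 = 11² ⇒ 137 = 4² + 11².
  Combine using the Brahmagupta–Fibonacci identity (a² + b²)(c² + d²) = (ac − bd)² + (ad + bc)² = (ac + bd)² + (ad − bc)²:
  29 · 137 = 3973: from (2² + 5²)(4² + 11²), take (2·4 − 5·11, 2·11 + 5·4) = (8 − 55, 22 + 20) = (-47, 42); dropping signs (only squares matter) gives (47, 42); check 47² + 42² = 2209 + 1764 = 3973 ✓.
  Scale by k = 5: (5·47, 5·42) = (235, 210).
Step 4: Order so x ≤ y and verify: 210² + 235² = 44100 + 55225 = 99325 = n. ✓

n = 99325 = 210² + 235² (one valid representation with x ≤ y).


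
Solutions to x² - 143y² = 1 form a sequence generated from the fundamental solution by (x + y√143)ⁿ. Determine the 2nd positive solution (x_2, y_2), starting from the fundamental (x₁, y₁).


Step 1: Find the fundamental solution (x₁, y₁) of x² - 143y² = 1.
  Expand √143 as a continued fraction. a₀ = ⌊√143⌋ = 11; iterate m_{k+1} = d_k·a_k − m_k, d_{k+1} = (143 − m_{k+1}²)/d_k, a_{k+1} = ⌊(a₀ + m_{k+1})/d_{k+1}⌋ (starting m₀ = 0, d₀ = 1), with convergents p_k = a_k·p_{k-1} + p_{k-2}, q_k = a_k·q_{k-1} + q_{k-2} (p₋₁ = 1, q₋₁ = 0):
  k = 0: a₀ = 11; p₀/q₀ = 11/1; p₀² − 143·q₀² = 121 − 143 = -22.
  k = 1: m = 11, d = 22, a = ⌊(11 + 11)/22⌋ = 1; p/q = (1·11 + 1)/(1·1 + 0) = 12/1; p² − 143·q² = 144 − 143 = 1.
  The first convergent with p² − 143·q² = 1 gives the fundamental solution (x₁, y₁) = (12, 1).
Step 2: Apply the recurrence (x_{n+1}, y_{n+1}) = (x₁x_n + 143y₁y_n, x₁y_n + y₁x_n) repeatedly.
  From (x_1, y_1) = (12, 1): x_2 = 12·12 + 143·1·1 = 287; y_2 = 12·1 + 1·12 = 24.
Step 3: Verify x_2² - 143·y_2² = 82369 - 82368 = 1 (should be 1). ✓

(x_1, y_1) = (12, 1); (x_2, y_2) = (287, 24).


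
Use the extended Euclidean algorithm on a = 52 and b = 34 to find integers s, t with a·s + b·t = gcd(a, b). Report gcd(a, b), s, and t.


Euclidean algorithm on (52, 34) — divide until remainder is 0:
  52 = 1 · 34 + 18
  34 = 1 · 18 + 16
  18 = 1 · 16 + 2
  16 = 8 · 2 + 0
gcd(52, 34) = 2.
Track Bezout coefficients alongside the remainders: start with r₀ = 52 = a·1 + b·0 (s = 1, t = 0) and r₁ = 34 = a·0 + b·1 (s = 0, t = 1); each new remainder r_{k+1} = r_{k-1} − q_k·r_k inherits s_{k+1} = s_{k-1} − q_k·s_k, t_{k+1} = t_{k-1} − q_k·t_k, so r_k = a·s_k + b·t_k at every step:
  q = 1: r = 18, s = 1 − 1·0 = 1, t = 0 − 1·1 = -1  (check: 52·1 + 34·(-1) = 18)
  q = 1: r = 16, s = 0 − 1·1 = -1, t = 1 − 1·(-1) = 2  (check: 52·(-1) + 34·2 = 16)
  q = 1: r = 2, s = 1 − 1·(-1) = 2, t = -1 − 1·2 = -3  (check: 52·2 + 34·(-3) = 2)
The row with r = 2 (the gcd) gives the Bezout coefficients s = 2, t = -3.
Result: 52 · (2) + 34 · (-3) = 2.

gcd(52, 34) = 2; s = 2, t = -3 (check: 52·2 + 34·(-3) = 2).


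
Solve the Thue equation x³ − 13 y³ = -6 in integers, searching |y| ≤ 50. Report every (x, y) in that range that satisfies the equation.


The equation is x³ - 13y³ = -6. For fixed y, x³ = 13·y³ − 6, so a solution requires the RHS to be a perfect cube.
Strategy: iterate y from -50 to 50, compute RHS = 13·y³ − 6, and check whether it is a (positive or negative) perfect cube.
Check small values of y:
  y = 0: RHS = -6 is not a perfect cube.
  y = 1: RHS = 7 is not a perfect cube.
  y = -1: RHS = -19 is not a perfect cube.
  y = 2: RHS = 98 is not a perfect cube.
  y = -2: RHS = -110 is not a perfect cube.
  y = 3: RHS = 345 is not a perfect cube.
  y = -3: RHS = -357 is not a perfect cube.
Continuing the search up to |y| = 50 finds no solutions either.
No (x, y) in the scanned range satisfies the equation.

No integer solutions with |y| ≤ 50.


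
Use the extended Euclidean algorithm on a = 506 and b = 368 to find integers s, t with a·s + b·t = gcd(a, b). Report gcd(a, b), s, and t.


Euclidean algorithm on (506, 368) — divide until remainder is 0:
  506 = 1 · 368 + 138
  368 = 2 · 138 + 92
  138 = 1 · 92 + 46
  92 = 2 · 46 + 0
gcd(506, 368) = 46.
Track Bezout coefficients alongside the remainders: start with r₀ = 506 = a·1 + b·0 (s = 1, t = 0) and r₁ = 368 = a·0 + b·1 (s = 0, t = 1); each new remainder r_{k+1} = r_{k-1} − q_k·r_k inherits s_{k+1} = s_{k-1} − q_k·s_k, t_{k+1} = t_{k-1} − q_k·t_k, so r_k = a·s_k + b·t_k at every step:
  q = 1: r = 138, s = 1 − 1·0 = 1, t = 0 − 1·1 = -1  (check: 506·1 + 368·(-1) = 138)
  q = 2: r = 92, s = 0 − 2·1 = -2, t = 1 − 2·(-1) = 3  (check: 506·(-2) + 368·3 = 92)
  q = 1: r = 46, s = 1 − 1·(-2) = 3, t = -1 − 1·3 = -4  (check: 506·3 + 368·(-4) = 46)
The row with r = 46 (the gcd) gives the Bezout coefficients s = 3, t = -4.
Result: 506 · (3) + 368 · (-4) = 46.

gcd(506, 368) = 46; s = 3, t = -4 (check: 506·3 + 368·(-4) = 46).


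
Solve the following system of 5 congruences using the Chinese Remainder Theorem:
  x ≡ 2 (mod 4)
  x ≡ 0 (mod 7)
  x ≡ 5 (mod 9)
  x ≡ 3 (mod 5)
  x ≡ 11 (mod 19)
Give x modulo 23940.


Product of moduli M = 4 · 7 · 9 · 5 · 19 = 23940.
Merge one congruence at a time:
  Start: x ≡ 2 (mod 4).
  Combine with x ≡ 0 (mod 7); new modulus lcm = 28.
    Write x = 2 + 4·t and substitute into x ≡ 0 (mod 7): 4·t ≡ 0 − 2 = -2 (mod 7).
    Reduce coefficients mod 7: 4·t ≡ 5 (mod 7).
    The inverse of 4 mod 7 is 2 (since 4·2 = 8 = 1·7 + 1), so t ≡ 2·5 = 10 ≡ 3 (mod 7).
    Then x = 2 + 4·3 = 14, valid modulo lcm(4, 7) = 28: x ≡ 14 (mod 28).
  Combine with x ≡ 5 (mod 9); new modulus lcm = 252.
    Write x = 14 + 28·t and substitute into x ≡ 5 (mod 9): 28·t ≡ 5 − 14 = -9 (mod 9).
    Reduce coefficients mod 9: 1·t ≡ 0 (mod 9).
    So t ≡ 0 (mod 9).
    Then x = 14 + 28·0 = 14, valid modulo lcm(28, 9) = 252: x ≡ 14 (mod 252).
  Combine with x ≡ 3 (mod 5); new modulus lcm = 1260.
    Write x = 14 + 252·t and substitute into x ≡ 3 (mod 5): 252·t ≡ 3 − 14 = -11 (mod 5).
    Reduce coefficients mod 5: 2·t ≡ 4 (mod 5).
    The inverse of 2 mod 5 is 3 (since 2·3 = 6 = 1·5 + 1), so t ≡ 3·4 = 12 ≡ 2 (mod 5).
    Then x = 14 + 252·2 = 518, valid modulo lcm(252, 5) = 1260: x ≡ 518 (mod 1260).
  Combine with x ≡ 11 (mod 19); new modulus lcm = 23940.
    Write x = 518 + 1260·t and substitute into x ≡ 11 (mod 19): 1260·t ≡ 11 − 518 = -507 (mod 19).
    Reduce coefficients mod 19: 6·t ≡ 6 (mod 19).
    The inverse of 6 mod 19 is 16 (since 6·16 = 96 = 5·19 + 1), so t ≡ 16·6 = 96 ≡ 1 (mod 19).
    Then x = 518 + 1260·1 = 1778, valid modulo lcm(1260, 19) = 23940: x ≡ 1778 (mod 23940).
Verify against each original: 1778 mod 4 = 2, 1778 mod 7 = 0, 1778 mod 9 = 5, 1778 mod 5 = 3, 1778 mod 19 = 11.

x ≡ 1778 (mod 23940).


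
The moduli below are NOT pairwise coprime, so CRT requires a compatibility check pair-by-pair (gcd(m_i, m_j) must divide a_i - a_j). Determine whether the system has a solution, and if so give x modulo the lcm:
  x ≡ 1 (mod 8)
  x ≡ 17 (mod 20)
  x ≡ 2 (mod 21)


Moduli 8, 20, 21 are not pairwise coprime, so CRT works modulo lcm(m_i) when all pairwise compatibility conditions hold.
Pairwise compatibility: gcd(m_i, m_j) must divide a_i - a_j for every pair.
Merge one congruence at a time:
  Start: x ≡ 1 (mod 8).
  Combine with x ≡ 17 (mod 20): gcd(8, 20) = 4; 17 - 1 = 16, which IS divisible by 4, so compatible.
    Write x = 1 + 8·t and substitute into x ≡ 17 (mod 20): 8·t ≡ 17 − 1 = 16 (mod 20).
    Divide the congruence (and modulus) by g = 4: 2·t ≡ 4 (mod 5).
    The inverse of 2 mod 5 is 3 (since 2·3 = 6 = 1·5 + 1), so t ≡ 3·4 = 12 ≡ 2 (mod 5).
    Then x = 1 + 8·2 = 17, valid modulo lcm(8, 20) = 40: x ≡ 17 (mod 40).
  Combine with x ≡ 2 (mod 21): gcd(40, 21) = 1; 2 - 17 = -15, which IS divisible by 1, so compatible.
    Write x = 17 + 40·t and substitute into x ≡ 2 (mod 21): 40·t ≡ 2 − 17 = -15 (mod 21).
    Reduce coefficients mod 21: 19·t ≡ 6 (mod 21).
    The inverse of 19 mod 21 is 10 (since 19·10 = 190 = 9·21 + 1), so t ≡ 10·6 = 60 ≡ 18 (mod 21).
    Then x = 17 + 40·18 = 737, valid modulo lcm(40, 21) = 840: x ≡ 737 (mod 840).
Verify: 737 mod 8 = 1, 737 mod 20 = 17, 737 mod 21 = 2.

x ≡ 737 (mod 840).
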